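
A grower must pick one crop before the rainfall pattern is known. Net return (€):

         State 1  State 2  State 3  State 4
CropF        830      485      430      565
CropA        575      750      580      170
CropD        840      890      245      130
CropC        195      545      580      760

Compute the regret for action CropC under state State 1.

645

Best payoff under State 1 is 840.
Regret = 840 − 195 = 645.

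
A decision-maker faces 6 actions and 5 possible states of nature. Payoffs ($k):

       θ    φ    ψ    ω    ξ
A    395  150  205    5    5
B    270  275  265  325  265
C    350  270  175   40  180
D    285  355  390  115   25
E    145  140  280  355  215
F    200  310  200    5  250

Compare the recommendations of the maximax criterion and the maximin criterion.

maximax → A; maximin → B (disagree)

Row maxima: A=395, B=325, C=350, D=390, E=355, F=310
Best best-case = 395 → A.
Row minima: A=5, B=265, C=40, D=25, E=140, F=5
Best worst-case = 265 → B.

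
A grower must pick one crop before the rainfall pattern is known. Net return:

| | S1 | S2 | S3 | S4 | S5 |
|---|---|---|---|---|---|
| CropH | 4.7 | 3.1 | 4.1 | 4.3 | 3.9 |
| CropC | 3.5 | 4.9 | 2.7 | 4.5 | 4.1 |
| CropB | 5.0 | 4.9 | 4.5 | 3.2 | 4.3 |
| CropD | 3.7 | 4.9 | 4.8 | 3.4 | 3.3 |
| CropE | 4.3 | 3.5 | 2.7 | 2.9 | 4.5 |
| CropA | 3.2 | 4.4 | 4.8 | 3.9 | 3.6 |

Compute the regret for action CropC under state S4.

0.0

Best payoff under S4 is 4.5.
Regret = 4.5 − 4.5 = 0.0.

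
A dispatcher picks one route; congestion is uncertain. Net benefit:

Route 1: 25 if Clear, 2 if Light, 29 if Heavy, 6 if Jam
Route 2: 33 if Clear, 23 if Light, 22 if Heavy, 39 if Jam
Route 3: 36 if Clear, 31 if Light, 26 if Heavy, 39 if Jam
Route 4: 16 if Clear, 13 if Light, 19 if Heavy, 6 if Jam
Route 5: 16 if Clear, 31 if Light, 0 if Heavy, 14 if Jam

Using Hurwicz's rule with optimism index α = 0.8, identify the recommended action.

Route 1: 0.8·29 + 0.2·2 = 23.6
Route 2: 0.8·39 + 0.2·22 = 35.6
Route 3: 0.8·39 + 0.2·26 = 36.4
Route 4: 0.8·19 + 0.2·6 = 16.4
Route 5: 0.8·31 + 0.2·0 = 24.8
Highest Hurwicz score = 36.4 → Route 3.

Route 3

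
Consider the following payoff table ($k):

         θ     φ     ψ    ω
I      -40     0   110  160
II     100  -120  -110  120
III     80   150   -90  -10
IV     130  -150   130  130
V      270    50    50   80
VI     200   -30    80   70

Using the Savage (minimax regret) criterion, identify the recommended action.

V

Column bests: θ=270, φ=150, ψ=130, ω=160.
I regrets: 310, 150, 20, 0 → max 310
II regrets: 170, 270, 240, 40 → max 270
III regrets: 190, 0, 220, 170 → max 220
IV regrets: 140, 300, 0, 30 → max 300
V regrets: 0, 100, 80, 80 → max 100
VI regrets: 70, 180, 50, 90 → max 180
Smallest max regret = 100 → V.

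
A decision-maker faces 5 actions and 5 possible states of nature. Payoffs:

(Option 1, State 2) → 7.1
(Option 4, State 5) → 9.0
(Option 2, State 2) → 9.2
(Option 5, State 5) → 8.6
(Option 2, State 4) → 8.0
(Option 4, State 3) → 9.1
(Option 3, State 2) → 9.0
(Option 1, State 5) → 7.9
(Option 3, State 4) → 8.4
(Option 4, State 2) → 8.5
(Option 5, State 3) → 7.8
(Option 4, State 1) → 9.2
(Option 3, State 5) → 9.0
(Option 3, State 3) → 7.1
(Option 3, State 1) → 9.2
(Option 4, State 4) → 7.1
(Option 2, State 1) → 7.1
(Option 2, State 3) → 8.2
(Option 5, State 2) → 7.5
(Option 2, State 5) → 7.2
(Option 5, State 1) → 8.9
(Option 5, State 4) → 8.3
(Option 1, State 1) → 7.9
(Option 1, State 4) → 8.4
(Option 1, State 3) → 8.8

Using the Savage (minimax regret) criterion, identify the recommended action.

Option 4

Column bests: State 1=9.2, State 2=9.2, State 3=9.1, State 4=8.4, State 5=9.0.
Option 1 regrets: 1.3, 2.1, 0.3, 0.0, 1.1 → max 2.1
Option 2 regrets: 2.1, 0.0, 0.9, 0.4, 1.8 → max 2.1
Option 3 regrets: 0.0, 0.2, 2.0, 0.0, 0.0 → max 2.0
Option 4 regrets: 0.0, 0.7, 0.0, 1.3, 0.0 → max 1.3
Option 5 regrets: 0.3, 1.7, 1.3, 0.1, 0.4 → max 1.7
Smallest max regret = 1.3 → Option 4.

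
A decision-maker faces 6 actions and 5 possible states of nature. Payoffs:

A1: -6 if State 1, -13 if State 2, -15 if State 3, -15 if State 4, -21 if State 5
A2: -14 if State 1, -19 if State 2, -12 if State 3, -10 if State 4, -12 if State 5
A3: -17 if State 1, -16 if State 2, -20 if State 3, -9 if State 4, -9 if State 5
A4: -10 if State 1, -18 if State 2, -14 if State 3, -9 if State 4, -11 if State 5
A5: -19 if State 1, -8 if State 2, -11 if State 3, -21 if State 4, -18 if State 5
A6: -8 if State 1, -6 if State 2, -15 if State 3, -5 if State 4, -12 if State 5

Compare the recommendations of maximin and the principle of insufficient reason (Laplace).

maximin → A6; laplace → A6 (agree)

Row minima: A1=-21, A2=-19, A3=-20, A4=-18, A5=-21, A6=-15
Best worst-case = -15 → A6.
Row averages: A1=-14, A2=-13.4, A3=-14.2, A4=-12.4, A5=-15.4, A6=-9.2
Highest average = -9.2 → A6.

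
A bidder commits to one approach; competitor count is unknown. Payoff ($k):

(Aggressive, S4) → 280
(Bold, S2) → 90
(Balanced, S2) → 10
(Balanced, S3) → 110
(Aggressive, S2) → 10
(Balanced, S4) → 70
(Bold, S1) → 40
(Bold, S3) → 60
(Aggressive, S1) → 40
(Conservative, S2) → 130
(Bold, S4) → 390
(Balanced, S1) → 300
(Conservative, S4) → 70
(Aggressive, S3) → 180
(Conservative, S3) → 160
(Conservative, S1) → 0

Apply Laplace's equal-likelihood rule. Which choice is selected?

Bold

Row averages: Conservative=90, Balanced=122.5, Aggressive=127.5, Bold=145
Highest average = 145 → Bold.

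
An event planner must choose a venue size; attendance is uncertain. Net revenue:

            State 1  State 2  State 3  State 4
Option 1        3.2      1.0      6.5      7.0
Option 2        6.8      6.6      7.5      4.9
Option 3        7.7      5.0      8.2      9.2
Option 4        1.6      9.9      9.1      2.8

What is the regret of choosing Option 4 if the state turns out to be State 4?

6.4

Best payoff under State 4 is 9.2.
Regret = 9.2 − 2.8 = 6.4.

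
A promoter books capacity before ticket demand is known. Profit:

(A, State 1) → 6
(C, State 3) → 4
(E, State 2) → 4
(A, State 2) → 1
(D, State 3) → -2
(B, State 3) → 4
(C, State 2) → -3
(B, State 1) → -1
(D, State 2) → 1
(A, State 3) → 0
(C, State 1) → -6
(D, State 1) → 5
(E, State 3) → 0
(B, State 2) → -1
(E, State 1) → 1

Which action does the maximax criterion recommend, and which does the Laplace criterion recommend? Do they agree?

maximax → A; laplace → A (agree)

Row maxima: A=6, B=4, C=4, D=5, E=4
Best best-case = 6 → A.
Row averages: A=7/3, B=2/3, C=-5/3, D=4/3, E=5/3
Highest average = 7/3 → A.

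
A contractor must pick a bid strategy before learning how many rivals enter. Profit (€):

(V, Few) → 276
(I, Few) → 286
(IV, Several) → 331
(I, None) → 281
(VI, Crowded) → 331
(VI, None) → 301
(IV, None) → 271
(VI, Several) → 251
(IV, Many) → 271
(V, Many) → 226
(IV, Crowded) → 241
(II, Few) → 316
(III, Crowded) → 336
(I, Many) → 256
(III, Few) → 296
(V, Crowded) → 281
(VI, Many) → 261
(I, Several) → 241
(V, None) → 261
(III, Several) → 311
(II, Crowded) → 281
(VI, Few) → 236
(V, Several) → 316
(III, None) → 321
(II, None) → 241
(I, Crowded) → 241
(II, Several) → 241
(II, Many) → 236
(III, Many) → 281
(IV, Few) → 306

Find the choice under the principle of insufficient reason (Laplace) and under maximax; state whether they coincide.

laplace → III; maximax → III (agree)

Row averages: I=261, II=263, III=309, IV=284, V=272, VI=276
Highest average = 309 → III.
Row maxima: I=286, II=316, III=336, IV=331, V=316, VI=331
Best best-case = 336 → III.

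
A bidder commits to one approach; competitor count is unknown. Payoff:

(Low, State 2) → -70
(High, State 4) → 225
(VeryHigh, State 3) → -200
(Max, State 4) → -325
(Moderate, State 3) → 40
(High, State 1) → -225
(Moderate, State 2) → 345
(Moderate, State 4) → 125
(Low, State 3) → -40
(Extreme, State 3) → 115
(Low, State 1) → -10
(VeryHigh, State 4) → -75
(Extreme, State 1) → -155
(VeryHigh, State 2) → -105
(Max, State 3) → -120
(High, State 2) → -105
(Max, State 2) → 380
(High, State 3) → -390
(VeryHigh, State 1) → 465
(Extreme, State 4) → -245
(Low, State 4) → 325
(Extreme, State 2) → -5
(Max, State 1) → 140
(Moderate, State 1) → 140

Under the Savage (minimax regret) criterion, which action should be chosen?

Moderate

Column bests: State 1=465, State 2=380, State 3=115, State 4=325.
Low regrets: 475, 450, 155, 0 → max 475
Moderate regrets: 325, 35, 75, 200 → max 325
High regrets: 690, 485, 505, 100 → max 690
VeryHigh regrets: 0, 485, 315, 400 → max 485
Extreme regrets: 620, 385, 0, 570 → max 620
Max regrets: 325, 0, 235, 650 → max 650
Smallest max regret = 325 → Moderate.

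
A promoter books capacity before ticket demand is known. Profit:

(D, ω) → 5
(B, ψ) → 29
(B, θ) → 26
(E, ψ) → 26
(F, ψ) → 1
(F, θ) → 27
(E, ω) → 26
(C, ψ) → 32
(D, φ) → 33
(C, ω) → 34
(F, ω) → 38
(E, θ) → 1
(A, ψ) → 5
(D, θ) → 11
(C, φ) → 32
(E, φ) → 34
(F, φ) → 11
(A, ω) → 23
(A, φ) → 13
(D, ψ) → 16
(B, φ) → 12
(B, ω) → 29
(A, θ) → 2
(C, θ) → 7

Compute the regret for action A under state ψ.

Best payoff under ψ is 32.
Regret = 32 − 5 = 27.

27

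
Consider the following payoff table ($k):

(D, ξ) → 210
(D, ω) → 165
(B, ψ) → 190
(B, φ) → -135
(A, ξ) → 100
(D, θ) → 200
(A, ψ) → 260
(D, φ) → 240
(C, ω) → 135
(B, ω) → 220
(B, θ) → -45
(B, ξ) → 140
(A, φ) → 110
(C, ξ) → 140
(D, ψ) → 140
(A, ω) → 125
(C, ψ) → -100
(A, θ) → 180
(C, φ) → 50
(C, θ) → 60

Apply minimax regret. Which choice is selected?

D

Column bests: θ=200, φ=240, ψ=260, ω=220, ξ=210.
A regrets: 20, 130, 0, 95, 110 → max 130
B regrets: 245, 375, 70, 0, 70 → max 375
C regrets: 140, 190, 360, 85, 70 → max 360
D regrets: 0, 0, 120, 55, 0 → max 120
Smallest max regret = 120 → D.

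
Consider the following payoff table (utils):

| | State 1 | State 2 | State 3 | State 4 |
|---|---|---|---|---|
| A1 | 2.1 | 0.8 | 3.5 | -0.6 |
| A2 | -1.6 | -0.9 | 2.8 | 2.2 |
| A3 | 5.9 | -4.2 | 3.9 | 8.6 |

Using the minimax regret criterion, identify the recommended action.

Column bests: State 1=5.9, State 2=0.8, State 3=3.9, State 4=8.6.
A1 regrets: 3.8, 0.0, 0.4, 9.2 → max 9.2
A2 regrets: 7.5, 1.7, 1.1, 6.4 → max 7.5
A3 regrets: 0.0, 5.0, 0.0, 0.0 → max 5.0
Smallest max regret = 5.0 → A3.

A3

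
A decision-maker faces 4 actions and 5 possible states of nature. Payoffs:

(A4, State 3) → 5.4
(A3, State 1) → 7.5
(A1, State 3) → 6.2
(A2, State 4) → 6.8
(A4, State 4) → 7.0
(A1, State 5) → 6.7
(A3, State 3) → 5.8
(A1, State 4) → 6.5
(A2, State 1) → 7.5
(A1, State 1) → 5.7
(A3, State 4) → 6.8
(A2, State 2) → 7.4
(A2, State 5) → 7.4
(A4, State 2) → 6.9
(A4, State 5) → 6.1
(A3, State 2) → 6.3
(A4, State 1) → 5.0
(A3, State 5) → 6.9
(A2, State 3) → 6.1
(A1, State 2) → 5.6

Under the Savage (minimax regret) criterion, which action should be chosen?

Column bests: State 1=7.5, State 2=7.4, State 3=6.2, State 4=7.0, State 5=7.4.
A1 regrets: 1.8, 1.8, 0.0, 0.5, 0.7 → max 1.8
A2 regrets: 0.0, 0.0, 0.1, 0.2, 0.0 → max 0.2
A3 regrets: 0.0, 1.1, 0.4, 0.2, 0.5 → max 1.1
A4 regrets: 2.5, 0.5, 0.8, 0.0, 1.3 → max 2.5
Smallest max regret = 0.2 → A2.

A2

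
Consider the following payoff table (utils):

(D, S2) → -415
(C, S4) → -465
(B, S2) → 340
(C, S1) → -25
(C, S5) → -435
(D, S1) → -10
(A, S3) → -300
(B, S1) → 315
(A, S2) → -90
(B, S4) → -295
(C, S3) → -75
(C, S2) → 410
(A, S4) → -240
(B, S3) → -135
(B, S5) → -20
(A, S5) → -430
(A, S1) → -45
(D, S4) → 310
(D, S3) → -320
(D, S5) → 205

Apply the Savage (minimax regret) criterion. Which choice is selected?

B

Column bests: S1=315, S2=410, S3=-75, S4=310, S5=205.
A regrets: 360, 500, 225, 550, 635 → max 635
B regrets: 0, 70, 60, 605, 225 → max 605
C regrets: 340, 0, 0, 775, 640 → max 775
D regrets: 325, 825, 245, 0, 0 → max 825
Smallest max regret = 605 → B.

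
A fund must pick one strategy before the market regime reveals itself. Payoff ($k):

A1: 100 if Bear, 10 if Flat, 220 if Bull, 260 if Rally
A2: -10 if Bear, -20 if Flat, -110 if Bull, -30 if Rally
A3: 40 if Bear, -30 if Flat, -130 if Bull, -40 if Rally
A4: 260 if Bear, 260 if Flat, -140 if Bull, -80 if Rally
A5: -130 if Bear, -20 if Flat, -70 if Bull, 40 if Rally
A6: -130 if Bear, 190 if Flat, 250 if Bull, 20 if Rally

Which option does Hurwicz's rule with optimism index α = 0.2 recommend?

A1

A1: 0.2·260 + 0.8·10 = 60
A2: 0.2·(-10) + 0.8·(-110) = -90
A3: 0.2·40 + 0.8·(-130) = -96
A4: 0.2·260 + 0.8·(-140) = -60
A5: 0.2·40 + 0.8·(-130) = -96
A6: 0.2·250 + 0.8·(-130) = -54
Highest Hurwicz score = 60 → A1.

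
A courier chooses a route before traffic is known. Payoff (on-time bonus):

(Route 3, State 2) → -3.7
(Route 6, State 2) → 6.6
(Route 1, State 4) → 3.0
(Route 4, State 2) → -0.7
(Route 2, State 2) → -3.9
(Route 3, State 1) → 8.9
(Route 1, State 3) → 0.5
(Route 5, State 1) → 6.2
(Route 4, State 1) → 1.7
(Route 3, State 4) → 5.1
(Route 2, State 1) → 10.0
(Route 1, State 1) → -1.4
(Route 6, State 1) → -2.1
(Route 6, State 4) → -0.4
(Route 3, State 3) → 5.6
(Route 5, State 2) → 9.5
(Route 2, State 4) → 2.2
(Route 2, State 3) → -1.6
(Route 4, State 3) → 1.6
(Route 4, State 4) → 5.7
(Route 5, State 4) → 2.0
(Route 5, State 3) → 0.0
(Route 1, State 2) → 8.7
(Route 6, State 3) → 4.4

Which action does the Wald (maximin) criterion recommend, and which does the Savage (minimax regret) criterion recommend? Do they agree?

maximin → Route 5; minimax regret → Route 5 (agree)

Row minima: Route 1=-1.4, Route 2=-3.9, Route 3=-3.7, Route 4=-0.7, Route 5=0.0, Route 6=-2.1
Best worst-case = 0.0 → Route 5.
Column bests: State 1=10.0, State 2=9.5, State 3=5.6, State 4=5.7.
Route 1 regrets: 11.4, 0.8, 5.1, 2.7 → max 11.4
Route 2 regrets: 0.0, 13.4, 7.2, 3.5 → max 13.4
Route 3 regrets: 1.1, 13.2, 0.0, 0.6 → max 13.2
Route 4 regrets: 8.3, 10.2, 4.0, 0.0 → max 10.2
Route 5 regrets: 3.8, 0.0, 5.6, 3.7 → max 5.6
Route 6 regrets: 12.1, 2.9, 1.2, 6.1 → max 12.1
Smallest max regret = 5.6 → Route 5.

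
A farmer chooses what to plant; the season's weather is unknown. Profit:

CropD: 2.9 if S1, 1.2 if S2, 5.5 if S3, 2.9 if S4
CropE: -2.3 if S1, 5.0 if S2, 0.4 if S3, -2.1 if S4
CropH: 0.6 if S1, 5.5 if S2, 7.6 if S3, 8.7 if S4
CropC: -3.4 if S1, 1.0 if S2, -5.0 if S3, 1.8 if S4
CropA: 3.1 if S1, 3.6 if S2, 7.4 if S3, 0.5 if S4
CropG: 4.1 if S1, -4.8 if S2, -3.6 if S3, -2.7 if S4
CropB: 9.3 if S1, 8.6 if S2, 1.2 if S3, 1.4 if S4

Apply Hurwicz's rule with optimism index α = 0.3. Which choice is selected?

CropB

CropD: 0.3·5.5 + 0.7·1.2 = 2.49
CropE: 0.3·5.0 + 0.7·(-2.3) = -0.11
CropH: 0.3·8.7 + 0.7·0.6 = 3.03
CropC: 0.3·1.8 + 0.7·(-5.0) = -2.96
CropA: 0.3·7.4 + 0.7·0.5 = 2.57
CropG: 0.3·4.1 + 0.7·(-4.8) = -2.13
CropB: 0.3·9.3 + 0.7·1.2 = 3.63
Highest Hurwicz score = 3.63 → CropB.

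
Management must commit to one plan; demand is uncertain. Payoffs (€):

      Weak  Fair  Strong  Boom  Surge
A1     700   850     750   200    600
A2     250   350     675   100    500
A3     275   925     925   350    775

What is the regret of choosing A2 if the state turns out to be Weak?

450

Best payoff under Weak is 700.
Regret = 700 − 250 = 450.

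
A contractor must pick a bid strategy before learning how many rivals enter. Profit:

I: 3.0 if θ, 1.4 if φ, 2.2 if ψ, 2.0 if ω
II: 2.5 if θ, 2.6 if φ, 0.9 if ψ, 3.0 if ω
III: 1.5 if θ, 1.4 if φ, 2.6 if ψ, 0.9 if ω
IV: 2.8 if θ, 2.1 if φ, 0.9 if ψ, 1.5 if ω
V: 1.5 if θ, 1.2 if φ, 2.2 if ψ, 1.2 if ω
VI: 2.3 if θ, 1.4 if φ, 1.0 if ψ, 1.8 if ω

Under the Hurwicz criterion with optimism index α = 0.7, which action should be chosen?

I

I: 0.7·3.0 + 0.3·1.4 = 2.52
II: 0.7·3.0 + 0.3·0.9 = 2.37
III: 0.7·2.6 + 0.3·0.9 = 2.09
IV: 0.7·2.8 + 0.3·0.9 = 2.23
V: 0.7·2.2 + 0.3·1.2 = 1.9
VI: 0.7·2.3 + 0.3·1.0 = 1.91
Highest Hurwicz score = 2.52 → I.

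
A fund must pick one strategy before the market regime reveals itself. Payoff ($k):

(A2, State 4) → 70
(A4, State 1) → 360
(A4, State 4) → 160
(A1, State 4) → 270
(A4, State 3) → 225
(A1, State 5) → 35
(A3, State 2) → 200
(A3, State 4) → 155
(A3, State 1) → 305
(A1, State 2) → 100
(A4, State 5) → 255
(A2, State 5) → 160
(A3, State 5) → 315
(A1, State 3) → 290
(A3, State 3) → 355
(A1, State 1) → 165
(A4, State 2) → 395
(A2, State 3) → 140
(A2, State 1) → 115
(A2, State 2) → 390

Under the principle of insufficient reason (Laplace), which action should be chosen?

A4

Row averages: A1=172, A2=175, A3=266, A4=279
Highest average = 279 → A4.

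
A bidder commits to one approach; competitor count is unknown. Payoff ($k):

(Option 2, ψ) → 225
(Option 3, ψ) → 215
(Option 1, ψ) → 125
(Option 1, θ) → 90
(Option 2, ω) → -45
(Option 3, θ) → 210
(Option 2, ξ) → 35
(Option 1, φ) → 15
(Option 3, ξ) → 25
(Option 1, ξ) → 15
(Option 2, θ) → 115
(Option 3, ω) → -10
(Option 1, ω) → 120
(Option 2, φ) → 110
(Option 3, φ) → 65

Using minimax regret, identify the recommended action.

Column bests: θ=210, φ=110, ψ=225, ω=120, ξ=35.
Option 1 regrets: 120, 95, 100, 0, 20 → max 120
Option 2 regrets: 95, 0, 0, 165, 0 → max 165
Option 3 regrets: 0, 45, 10, 130, 10 → max 130
Smallest max regret = 120 → Option 1.

Option 1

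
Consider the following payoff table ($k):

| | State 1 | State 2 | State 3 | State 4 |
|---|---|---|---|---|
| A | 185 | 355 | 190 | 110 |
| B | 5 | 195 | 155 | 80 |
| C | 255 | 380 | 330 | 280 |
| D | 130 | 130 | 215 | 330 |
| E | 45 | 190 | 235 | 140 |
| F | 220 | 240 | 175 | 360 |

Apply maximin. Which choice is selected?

Row minima: A=110, B=5, C=255, D=130, E=45, F=175
Best worst-case = 255 → C.

C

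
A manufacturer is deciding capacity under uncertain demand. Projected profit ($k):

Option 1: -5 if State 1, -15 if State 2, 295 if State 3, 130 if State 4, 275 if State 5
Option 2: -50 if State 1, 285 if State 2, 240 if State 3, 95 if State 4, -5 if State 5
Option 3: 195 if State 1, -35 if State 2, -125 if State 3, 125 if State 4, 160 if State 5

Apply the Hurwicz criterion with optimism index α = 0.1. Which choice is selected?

Option 1: 0.1·295 + 0.9·(-15) = 16
Option 2: 0.1·285 + 0.9·(-50) = -16.5
Option 3: 0.1·195 + 0.9·(-125) = -93
Highest Hurwicz score = 16 → Option 1.

Option 1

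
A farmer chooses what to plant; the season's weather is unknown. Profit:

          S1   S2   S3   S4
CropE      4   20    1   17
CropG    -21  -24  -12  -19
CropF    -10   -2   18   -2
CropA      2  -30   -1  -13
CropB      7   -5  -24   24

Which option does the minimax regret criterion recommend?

Column bests: S1=7, S2=20, S3=18, S4=24.
CropE regrets: 3, 0, 17, 7 → max 17
CropG regrets: 28, 44, 30, 43 → max 44
CropF regrets: 17, 22, 0, 26 → max 26
CropA regrets: 5, 50, 19, 37 → max 50
CropB regrets: 0, 25, 42, 0 → max 42
Smallest max regret = 17 → CropE.

CropE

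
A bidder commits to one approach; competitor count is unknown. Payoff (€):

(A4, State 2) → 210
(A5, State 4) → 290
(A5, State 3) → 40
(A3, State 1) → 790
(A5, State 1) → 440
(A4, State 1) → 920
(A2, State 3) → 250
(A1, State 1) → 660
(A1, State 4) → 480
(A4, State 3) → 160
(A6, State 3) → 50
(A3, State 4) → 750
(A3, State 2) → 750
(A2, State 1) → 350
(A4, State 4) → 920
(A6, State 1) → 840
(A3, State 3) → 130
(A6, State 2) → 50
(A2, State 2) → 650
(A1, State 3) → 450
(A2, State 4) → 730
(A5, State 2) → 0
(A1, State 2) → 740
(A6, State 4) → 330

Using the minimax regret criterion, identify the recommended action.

Column bests: State 1=920, State 2=750, State 3=450, State 4=920.
A1 regrets: 260, 10, 0, 440 → max 440
A2 regrets: 570, 100, 200, 190 → max 570
A3 regrets: 130, 0, 320, 170 → max 320
A4 regrets: 0, 540, 290, 0 → max 540
A5 regrets: 480, 750, 410, 630 → max 750
A6 regrets: 80, 700, 400, 590 → max 700
Smallest max regret = 320 → A3.

A3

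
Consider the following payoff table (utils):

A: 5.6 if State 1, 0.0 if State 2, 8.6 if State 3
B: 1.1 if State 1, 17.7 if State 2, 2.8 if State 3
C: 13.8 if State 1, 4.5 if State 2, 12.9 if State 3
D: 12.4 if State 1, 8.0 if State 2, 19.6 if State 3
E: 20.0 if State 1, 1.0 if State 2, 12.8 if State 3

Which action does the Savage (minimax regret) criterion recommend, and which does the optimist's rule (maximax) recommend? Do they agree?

Column bests: State 1=20.0, State 2=17.7, State 3=19.6.
A regrets: 14.4, 17.7, 11.0 → max 17.7
B regrets: 18.9, 0.0, 16.8 → max 18.9
C regrets: 6.2, 13.2, 6.7 → max 13.2
D regrets: 7.6, 9.7, 0.0 → max 9.7
E regrets: 0.0, 16.7, 6.8 → max 16.7
Smallest max regret = 9.7 → D.
Row maxima: A=8.6, B=17.7, C=13.8, D=19.6, E=20.0
Best best-case = 20.0 → E.

minimax regret → D; maximax → E (disagree)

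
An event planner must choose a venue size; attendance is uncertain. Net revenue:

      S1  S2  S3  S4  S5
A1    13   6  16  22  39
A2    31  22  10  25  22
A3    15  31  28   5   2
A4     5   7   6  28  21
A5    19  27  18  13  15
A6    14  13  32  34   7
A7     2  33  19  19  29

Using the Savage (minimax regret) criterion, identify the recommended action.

Column bests: S1=31, S2=33, S3=32, S4=34, S5=39.
A1 regrets: 18, 27, 16, 12, 0 → max 27
A2 regrets: 0, 11, 22, 9, 17 → max 22
A3 regrets: 16, 2, 4, 29, 37 → max 37
A4 regrets: 26, 26, 26, 6, 18 → max 26
A5 regrets: 12, 6, 14, 21, 24 → max 24
A6 regrets: 17, 20, 0, 0, 32 → max 32
A7 regrets: 29, 0, 13, 15, 10 → max 29
Smallest max regret = 22 → A2.

A2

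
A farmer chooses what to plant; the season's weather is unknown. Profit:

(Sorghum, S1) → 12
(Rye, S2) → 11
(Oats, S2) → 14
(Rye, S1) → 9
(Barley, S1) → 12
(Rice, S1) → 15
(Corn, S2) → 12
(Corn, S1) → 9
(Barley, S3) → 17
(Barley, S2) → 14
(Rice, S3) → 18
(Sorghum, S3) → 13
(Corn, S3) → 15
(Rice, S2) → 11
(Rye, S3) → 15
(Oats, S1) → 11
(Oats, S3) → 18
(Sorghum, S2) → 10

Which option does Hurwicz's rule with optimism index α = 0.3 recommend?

Barley

Oats: 0.3·18 + 0.7·11 = 13.1
Sorghum: 0.3·13 + 0.7·10 = 10.9
Barley: 0.3·17 + 0.7·12 = 13.5
Rice: 0.3·18 + 0.7·11 = 13.1
Rye: 0.3·15 + 0.7·9 = 10.8
Corn: 0.3·15 + 0.7·9 = 10.8
Highest Hurwicz score = 13.5 → Barley.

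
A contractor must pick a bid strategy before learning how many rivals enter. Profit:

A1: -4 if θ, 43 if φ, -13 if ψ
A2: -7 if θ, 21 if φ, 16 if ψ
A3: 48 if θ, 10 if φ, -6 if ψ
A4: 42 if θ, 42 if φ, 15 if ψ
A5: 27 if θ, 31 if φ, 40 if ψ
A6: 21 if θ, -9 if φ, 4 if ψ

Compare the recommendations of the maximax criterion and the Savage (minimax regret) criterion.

Row maxima: A1=43, A2=21, A3=48, A4=42, A5=40, A6=21
Best best-case = 48 → A3.
Column bests: θ=48, φ=43, ψ=40.
A1 regrets: 52, 0, 53 → max 53
A2 regrets: 55, 22, 24 → max 55
A3 regrets: 0, 33, 46 → max 46
A4 regrets: 6, 1, 25 → max 25
A5 regrets: 21, 12, 0 → max 21
A6 regrets: 27, 52, 36 → max 52
Smallest max regret = 21 → A5.

maximax → A3; minimax regret → A5 (disagree)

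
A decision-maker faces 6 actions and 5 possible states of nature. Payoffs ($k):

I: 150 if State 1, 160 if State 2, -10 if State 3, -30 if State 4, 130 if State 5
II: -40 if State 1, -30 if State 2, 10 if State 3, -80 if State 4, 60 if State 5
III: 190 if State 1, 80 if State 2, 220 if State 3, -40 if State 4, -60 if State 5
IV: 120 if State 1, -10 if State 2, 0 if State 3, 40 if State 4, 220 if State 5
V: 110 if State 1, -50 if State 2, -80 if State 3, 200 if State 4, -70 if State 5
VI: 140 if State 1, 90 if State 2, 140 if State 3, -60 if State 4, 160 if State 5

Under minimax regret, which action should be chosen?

Column bests: State 1=190, State 2=160, State 3=220, State 4=200, State 5=220.
I regrets: 40, 0, 230, 230, 90 → max 230
II regrets: 230, 190, 210, 280, 160 → max 280
III regrets: 0, 80, 0, 240, 280 → max 280
IV regrets: 70, 170, 220, 160, 0 → max 220
V regrets: 80, 210, 300, 0, 290 → max 300
VI regrets: 50, 70, 80, 260, 60 → max 260
Smallest max regret = 220 → IV.

IV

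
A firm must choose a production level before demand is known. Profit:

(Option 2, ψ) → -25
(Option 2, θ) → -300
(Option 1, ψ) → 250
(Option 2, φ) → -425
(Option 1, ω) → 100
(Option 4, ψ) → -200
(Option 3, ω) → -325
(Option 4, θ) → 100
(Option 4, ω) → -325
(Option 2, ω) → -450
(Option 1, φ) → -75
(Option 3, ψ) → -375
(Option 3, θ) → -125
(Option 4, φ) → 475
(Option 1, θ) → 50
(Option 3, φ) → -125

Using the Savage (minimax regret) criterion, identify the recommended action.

Option 4

Column bests: θ=100, φ=475, ψ=250, ω=100.
Option 1 regrets: 50, 550, 0, 0 → max 550
Option 2 regrets: 400, 900, 275, 550 → max 900
Option 3 regrets: 225, 600, 625, 425 → max 625
Option 4 regrets: 0, 0, 450, 425 → max 450
Smallest max regret = 450 → Option 4.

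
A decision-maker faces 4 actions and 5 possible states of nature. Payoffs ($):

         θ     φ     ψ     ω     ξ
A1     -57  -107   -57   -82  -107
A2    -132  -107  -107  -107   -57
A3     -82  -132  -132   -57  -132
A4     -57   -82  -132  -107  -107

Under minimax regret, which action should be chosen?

A1

Column bests: θ=-57, φ=-82, ψ=-57, ω=-57, ξ=-57.
A1 regrets: 0, 25, 0, 25, 50 → max 50
A2 regrets: 75, 25, 50, 50, 0 → max 75
A3 regrets: 25, 50, 75, 0, 75 → max 75
A4 regrets: 0, 0, 75, 50, 50 → max 75
Smallest max regret = 50 → A1.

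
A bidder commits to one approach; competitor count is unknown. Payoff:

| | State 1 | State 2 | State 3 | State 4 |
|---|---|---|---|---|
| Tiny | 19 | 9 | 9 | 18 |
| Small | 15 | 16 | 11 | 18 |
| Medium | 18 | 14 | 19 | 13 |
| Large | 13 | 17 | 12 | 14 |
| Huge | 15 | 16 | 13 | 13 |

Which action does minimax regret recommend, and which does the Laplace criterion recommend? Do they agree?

minimax regret → Medium; laplace → Medium (agree)

Column bests: State 1=19, State 2=17, State 3=19, State 4=18.
Tiny regrets: 0, 8, 10, 0 → max 10
Small regrets: 4, 1, 8, 0 → max 8
Medium regrets: 1, 3, 0, 5 → max 5
Large regrets: 6, 0, 7, 4 → max 7
Huge regrets: 4, 1, 6, 5 → max 6
Smallest max regret = 5 → Medium.
Row averages: Tiny=13.75, Small=15, Medium=16, Large=14, Huge=14.25
Highest average = 16 → Medium.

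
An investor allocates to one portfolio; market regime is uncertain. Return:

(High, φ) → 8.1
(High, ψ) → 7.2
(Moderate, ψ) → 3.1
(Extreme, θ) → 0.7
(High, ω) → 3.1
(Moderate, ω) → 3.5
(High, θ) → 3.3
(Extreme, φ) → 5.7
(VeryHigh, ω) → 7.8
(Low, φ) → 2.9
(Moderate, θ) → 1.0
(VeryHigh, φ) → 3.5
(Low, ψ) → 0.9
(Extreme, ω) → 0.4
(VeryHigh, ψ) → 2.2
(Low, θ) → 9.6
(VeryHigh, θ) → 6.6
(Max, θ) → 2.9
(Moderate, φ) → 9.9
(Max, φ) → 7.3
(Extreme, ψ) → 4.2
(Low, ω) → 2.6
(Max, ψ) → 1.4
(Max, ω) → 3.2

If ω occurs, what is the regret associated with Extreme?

Best payoff under ω is 7.8.
Regret = 7.8 − 0.4 = 7.4.

7.4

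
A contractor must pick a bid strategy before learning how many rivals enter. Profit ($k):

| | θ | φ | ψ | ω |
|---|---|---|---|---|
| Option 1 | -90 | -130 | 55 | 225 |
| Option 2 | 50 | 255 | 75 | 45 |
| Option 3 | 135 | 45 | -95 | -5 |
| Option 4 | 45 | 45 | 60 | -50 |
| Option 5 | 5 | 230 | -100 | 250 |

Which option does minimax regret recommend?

Column bests: θ=135, φ=255, ψ=75, ω=250.
Option 1 regrets: 225, 385, 20, 25 → max 385
Option 2 regrets: 85, 0, 0, 205 → max 205
Option 3 regrets: 0, 210, 170, 255 → max 255
Option 4 regrets: 90, 210, 15, 300 → max 300
Option 5 regrets: 130, 25, 175, 0 → max 175
Smallest max regret = 175 → Option 5.

Option 5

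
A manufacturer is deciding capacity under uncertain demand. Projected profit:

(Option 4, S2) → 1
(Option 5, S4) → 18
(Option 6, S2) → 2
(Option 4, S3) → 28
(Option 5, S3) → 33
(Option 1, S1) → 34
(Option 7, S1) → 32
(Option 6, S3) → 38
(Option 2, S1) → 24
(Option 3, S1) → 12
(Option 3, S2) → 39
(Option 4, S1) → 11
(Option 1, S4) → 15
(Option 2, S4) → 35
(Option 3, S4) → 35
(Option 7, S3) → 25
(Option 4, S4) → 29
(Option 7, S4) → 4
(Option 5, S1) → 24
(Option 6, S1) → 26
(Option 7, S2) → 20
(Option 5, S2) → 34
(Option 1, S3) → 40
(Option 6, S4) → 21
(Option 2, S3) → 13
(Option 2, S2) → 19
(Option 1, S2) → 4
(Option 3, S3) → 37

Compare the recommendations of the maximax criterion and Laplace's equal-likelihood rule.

maximax → Option 1; laplace → Option 3 (disagree)

Row maxima: Option 1=40, Option 2=35, Option 3=39, Option 4=29, Option 5=34, Option 6=38, Option 7=32
Best best-case = 40 → Option 1.
Row averages: Option 1=23.25, Option 2=22.75, Option 3=30.75, Option 4=17.25, Option 5=27.25, Option 6=21.75, Option 7=20.25
Highest average = 30.75 → Option 3.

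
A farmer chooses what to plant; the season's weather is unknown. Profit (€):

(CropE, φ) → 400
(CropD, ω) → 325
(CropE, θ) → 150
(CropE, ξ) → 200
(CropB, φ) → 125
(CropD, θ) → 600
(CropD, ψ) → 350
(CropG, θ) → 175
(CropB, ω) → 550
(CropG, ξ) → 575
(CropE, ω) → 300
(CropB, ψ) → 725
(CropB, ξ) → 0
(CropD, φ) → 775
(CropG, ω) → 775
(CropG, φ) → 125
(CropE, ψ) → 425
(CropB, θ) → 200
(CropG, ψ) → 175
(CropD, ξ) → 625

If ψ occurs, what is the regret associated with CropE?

300

Best payoff under ψ is 725.
Regret = 725 − 425 = 300.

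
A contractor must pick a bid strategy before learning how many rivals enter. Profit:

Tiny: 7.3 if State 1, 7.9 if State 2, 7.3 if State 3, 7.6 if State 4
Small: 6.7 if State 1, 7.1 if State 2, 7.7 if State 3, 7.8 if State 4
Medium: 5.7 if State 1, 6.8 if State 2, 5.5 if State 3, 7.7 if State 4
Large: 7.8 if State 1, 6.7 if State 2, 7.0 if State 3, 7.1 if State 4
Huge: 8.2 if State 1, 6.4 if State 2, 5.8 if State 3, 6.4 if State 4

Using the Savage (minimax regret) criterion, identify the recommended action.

Column bests: State 1=8.2, State 2=7.9, State 3=7.7, State 4=7.8.
Tiny regrets: 0.9, 0.0, 0.4, 0.2 → max 0.9
Small regrets: 1.5, 0.8, 0.0, 0.0 → max 1.5
Medium regrets: 2.5, 1.1, 2.2, 0.1 → max 2.5
Large regrets: 0.4, 1.2, 0.7, 0.7 → max 1.2
Huge regrets: 0.0, 1.5, 1.9, 1.4 → max 1.9
Smallest max regret = 0.9 → Tiny.

Tiny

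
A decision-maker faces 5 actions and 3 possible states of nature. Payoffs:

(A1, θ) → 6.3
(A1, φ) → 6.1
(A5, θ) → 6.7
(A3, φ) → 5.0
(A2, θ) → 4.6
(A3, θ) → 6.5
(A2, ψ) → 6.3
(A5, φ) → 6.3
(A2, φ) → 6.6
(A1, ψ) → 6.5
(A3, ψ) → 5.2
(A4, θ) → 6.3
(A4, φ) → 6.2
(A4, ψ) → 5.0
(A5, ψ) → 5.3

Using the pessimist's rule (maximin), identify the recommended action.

Row minima: A1=6.1, A2=4.6, A3=5.0, A4=5.0, A5=5.3
Best worst-case = 6.1 → A1.

A1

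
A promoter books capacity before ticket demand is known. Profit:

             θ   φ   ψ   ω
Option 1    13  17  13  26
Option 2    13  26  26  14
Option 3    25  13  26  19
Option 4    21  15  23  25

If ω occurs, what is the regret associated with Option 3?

7

Best payoff under ω is 26.
Regret = 26 − 19 = 7.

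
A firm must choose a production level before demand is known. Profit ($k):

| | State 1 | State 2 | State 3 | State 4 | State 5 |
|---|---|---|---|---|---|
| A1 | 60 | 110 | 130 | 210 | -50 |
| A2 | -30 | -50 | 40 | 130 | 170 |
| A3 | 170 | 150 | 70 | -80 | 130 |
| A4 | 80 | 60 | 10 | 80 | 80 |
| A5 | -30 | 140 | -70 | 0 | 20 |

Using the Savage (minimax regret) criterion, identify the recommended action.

Column bests: State 1=170, State 2=150, State 3=130, State 4=210, State 5=170.
A1 regrets: 110, 40, 0, 0, 220 → max 220
A2 regrets: 200, 200, 90, 80, 0 → max 200
A3 regrets: 0, 0, 60, 290, 40 → max 290
A4 regrets: 90, 90, 120, 130, 90 → max 130
A5 regrets: 200, 10, 200, 210, 150 → max 210
Smallest max regret = 130 → A4.

A4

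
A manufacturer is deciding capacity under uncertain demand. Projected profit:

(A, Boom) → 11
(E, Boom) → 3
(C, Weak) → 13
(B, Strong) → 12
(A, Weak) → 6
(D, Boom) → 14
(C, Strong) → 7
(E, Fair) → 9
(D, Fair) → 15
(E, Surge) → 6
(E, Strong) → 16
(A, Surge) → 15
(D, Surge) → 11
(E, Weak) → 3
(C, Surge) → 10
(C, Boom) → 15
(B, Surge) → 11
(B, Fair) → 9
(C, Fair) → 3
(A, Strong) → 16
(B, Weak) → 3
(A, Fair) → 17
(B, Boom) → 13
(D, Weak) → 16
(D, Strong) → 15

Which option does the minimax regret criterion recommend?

Column bests: Weak=16, Fair=17, Strong=16, Boom=15, Surge=15.
A regrets: 10, 0, 0, 4, 0 → max 10
B regrets: 13, 8, 4, 2, 4 → max 13
C regrets: 3, 14, 9, 0, 5 → max 14
D regrets: 0, 2, 1, 1, 4 → max 4
E regrets: 13, 8, 0, 12, 9 → max 13
Smallest max regret = 4 → D.

D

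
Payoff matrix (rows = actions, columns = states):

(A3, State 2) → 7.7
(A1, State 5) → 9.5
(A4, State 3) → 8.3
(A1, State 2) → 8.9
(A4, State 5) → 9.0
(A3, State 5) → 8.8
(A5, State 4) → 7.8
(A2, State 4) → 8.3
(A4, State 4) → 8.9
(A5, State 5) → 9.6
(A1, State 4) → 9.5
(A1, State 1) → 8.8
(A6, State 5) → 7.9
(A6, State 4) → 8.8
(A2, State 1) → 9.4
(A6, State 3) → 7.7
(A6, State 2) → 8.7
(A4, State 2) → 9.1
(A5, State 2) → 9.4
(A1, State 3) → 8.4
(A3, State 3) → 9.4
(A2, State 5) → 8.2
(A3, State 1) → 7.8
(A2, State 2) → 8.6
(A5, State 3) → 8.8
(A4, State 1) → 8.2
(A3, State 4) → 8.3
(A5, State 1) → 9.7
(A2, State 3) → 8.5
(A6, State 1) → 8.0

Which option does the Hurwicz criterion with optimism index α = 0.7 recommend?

A1

A1: 0.7·9.5 + 0.3·8.4 = 9.17
A2: 0.7·9.4 + 0.3·8.2 = 9.04
A3: 0.7·9.4 + 0.3·7.7 = 8.89
A4: 0.7·9.1 + 0.3·8.2 = 8.83
A5: 0.7·9.7 + 0.3·7.8 = 9.13
A6: 0.7·8.8 + 0.3·7.7 = 8.47
Highest Hurwicz score = 9.17 → A1.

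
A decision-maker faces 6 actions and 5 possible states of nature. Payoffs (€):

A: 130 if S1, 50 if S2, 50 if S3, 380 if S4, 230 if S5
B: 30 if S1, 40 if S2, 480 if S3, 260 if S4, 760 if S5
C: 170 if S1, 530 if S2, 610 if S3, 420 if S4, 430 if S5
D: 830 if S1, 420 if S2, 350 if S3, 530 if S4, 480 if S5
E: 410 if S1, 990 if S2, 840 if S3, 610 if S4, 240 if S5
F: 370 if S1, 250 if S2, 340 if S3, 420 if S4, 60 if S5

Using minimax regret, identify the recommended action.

E

Column bests: S1=830, S2=990, S3=840, S4=610, S5=760.
A regrets: 700, 940, 790, 230, 530 → max 940
B regrets: 800, 950, 360, 350, 0 → max 950
C regrets: 660, 460, 230, 190, 330 → max 660
D regrets: 0, 570, 490, 80, 280 → max 570
E regrets: 420, 0, 0, 0, 520 → max 520
F regrets: 460, 740, 500, 190, 700 → max 740
Smallest max regret = 520 → E.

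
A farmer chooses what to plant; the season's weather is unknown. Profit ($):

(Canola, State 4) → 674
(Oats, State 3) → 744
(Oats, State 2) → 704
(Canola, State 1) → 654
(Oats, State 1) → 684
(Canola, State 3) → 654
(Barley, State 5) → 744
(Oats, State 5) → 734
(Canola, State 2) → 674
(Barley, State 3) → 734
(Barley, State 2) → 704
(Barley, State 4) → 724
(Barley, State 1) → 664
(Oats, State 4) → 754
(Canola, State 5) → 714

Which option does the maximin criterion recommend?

Oats

Row minima: Oats=684, Canola=654, Barley=664
Best worst-case = 684 → Oats.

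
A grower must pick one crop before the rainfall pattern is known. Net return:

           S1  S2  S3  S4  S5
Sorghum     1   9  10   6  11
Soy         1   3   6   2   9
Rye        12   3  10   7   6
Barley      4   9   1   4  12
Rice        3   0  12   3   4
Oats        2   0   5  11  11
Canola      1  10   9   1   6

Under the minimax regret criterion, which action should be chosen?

Rye

Column bests: S1=12, S2=10, S3=12, S4=11, S5=12.
Sorghum regrets: 11, 1, 2, 5, 1 → max 11
Soy regrets: 11, 7, 6, 9, 3 → max 11
Rye regrets: 0, 7, 2, 4, 6 → max 7
Barley regrets: 8, 1, 11, 7, 0 → max 11
Rice regrets: 9, 10, 0, 8, 8 → max 10
Oats regrets: 10, 10, 7, 0, 1 → max 10
Canola regrets: 11, 0, 3, 10, 6 → max 11
Smallest max regret = 7 → Rye.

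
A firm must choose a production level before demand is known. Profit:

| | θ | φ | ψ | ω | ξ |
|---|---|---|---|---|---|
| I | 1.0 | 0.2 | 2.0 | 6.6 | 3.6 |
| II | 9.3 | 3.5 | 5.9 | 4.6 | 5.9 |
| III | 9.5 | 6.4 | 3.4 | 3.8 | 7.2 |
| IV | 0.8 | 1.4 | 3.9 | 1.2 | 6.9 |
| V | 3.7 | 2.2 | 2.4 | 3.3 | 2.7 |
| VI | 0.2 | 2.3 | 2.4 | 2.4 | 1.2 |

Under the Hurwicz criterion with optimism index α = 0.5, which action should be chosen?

III

I: 0.5·6.6 + 0.5·0.2 = 3.4
II: 0.5·9.3 + 0.5·3.5 = 6.4
III: 0.5·9.5 + 0.5·3.4 = 6.45
IV: 0.5·6.9 + 0.5·0.8 = 3.85
V: 0.5·3.7 + 0.5·2.2 = 2.95
VI: 0.5·2.4 + 0.5·0.2 = 1.3
Highest Hurwicz score = 6.45 → III.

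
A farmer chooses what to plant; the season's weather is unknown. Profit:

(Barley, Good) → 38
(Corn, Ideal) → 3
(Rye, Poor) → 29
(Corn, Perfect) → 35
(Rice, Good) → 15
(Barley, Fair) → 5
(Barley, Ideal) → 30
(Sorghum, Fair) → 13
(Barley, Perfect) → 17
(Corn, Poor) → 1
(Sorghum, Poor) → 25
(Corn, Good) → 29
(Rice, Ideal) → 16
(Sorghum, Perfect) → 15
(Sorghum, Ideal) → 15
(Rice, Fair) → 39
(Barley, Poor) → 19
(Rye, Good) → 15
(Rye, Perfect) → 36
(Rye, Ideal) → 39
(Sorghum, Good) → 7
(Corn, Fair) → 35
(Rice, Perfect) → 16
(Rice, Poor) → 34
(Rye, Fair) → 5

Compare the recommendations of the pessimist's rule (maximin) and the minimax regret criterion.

maximin → Rice; minimax regret → Rice (agree)

Row minima: Barley=5, Rye=5, Sorghum=7, Corn=1, Rice=15
Best worst-case = 15 → Rice.
Column bests: Poor=34, Fair=39, Good=38, Ideal=39, Perfect=36.
Barley regrets: 15, 34, 0, 9, 19 → max 34
Rye regrets: 5, 34, 23, 0, 0 → max 34
Sorghum regrets: 9, 26, 31, 24, 21 → max 31
Corn regrets: 33, 4, 9, 36, 1 → max 36
Rice regrets: 0, 0, 23, 23, 20 → max 23
Smallest max regret = 23 → Rice.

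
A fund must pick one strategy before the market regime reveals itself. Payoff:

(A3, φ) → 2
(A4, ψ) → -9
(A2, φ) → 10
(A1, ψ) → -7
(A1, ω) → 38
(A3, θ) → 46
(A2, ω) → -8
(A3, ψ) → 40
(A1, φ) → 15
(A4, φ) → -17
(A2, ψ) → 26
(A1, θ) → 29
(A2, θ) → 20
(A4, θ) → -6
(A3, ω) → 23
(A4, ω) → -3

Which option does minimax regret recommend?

A3

Column bests: θ=46, φ=15, ψ=40, ω=38.
A1 regrets: 17, 0, 47, 0 → max 47
A2 regrets: 26, 5, 14, 46 → max 46
A3 regrets: 0, 13, 0, 15 → max 15
A4 regrets: 52, 32, 49, 41 → max 52
Smallest max regret = 15 → A3.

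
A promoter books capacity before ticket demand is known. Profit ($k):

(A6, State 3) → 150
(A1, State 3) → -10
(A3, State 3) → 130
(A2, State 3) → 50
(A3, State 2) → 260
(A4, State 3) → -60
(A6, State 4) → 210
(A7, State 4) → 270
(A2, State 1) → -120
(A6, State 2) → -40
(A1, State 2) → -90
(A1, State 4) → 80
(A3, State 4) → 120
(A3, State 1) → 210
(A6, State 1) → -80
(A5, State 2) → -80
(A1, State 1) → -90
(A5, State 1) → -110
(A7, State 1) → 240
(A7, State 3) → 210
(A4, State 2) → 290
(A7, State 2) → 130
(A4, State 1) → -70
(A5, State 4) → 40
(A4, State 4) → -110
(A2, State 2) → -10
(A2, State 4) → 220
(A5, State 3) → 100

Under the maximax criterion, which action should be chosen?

A4

Row maxima: A1=80, A2=220, A3=260, A4=290, A5=100, A6=210, A7=270
Best best-case = 290 → A4.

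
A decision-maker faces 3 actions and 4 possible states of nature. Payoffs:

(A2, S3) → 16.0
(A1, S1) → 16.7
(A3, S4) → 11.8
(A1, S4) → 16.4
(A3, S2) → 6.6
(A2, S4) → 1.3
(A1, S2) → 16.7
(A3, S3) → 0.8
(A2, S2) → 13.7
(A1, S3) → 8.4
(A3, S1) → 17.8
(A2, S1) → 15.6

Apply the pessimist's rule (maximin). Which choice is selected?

Row minima: A1=8.4, A2=1.3, A3=0.8
Best worst-case = 8.4 → A1.

A1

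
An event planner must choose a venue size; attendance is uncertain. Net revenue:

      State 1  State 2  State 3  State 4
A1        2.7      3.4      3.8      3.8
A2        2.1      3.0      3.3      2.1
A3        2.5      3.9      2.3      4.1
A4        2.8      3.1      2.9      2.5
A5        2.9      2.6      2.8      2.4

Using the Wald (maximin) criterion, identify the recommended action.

Row minima: A1=2.7, A2=2.1, A3=2.3, A4=2.5, A5=2.4
Best worst-case = 2.7 → A1.

A1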